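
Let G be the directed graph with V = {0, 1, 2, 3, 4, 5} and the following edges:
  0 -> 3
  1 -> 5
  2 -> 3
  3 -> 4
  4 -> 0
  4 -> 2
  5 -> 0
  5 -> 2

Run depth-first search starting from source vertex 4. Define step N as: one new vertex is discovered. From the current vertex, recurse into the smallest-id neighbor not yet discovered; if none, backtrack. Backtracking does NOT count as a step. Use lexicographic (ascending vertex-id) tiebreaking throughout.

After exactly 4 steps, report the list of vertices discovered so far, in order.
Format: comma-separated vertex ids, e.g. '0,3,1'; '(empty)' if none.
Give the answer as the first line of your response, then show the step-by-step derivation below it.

4,0,3,2

step 1: discover 4; path=4; order=4
step 2: discover 0; path=4>0; order=4,0
step 3: discover 3; path=4>0>3; order=4,0,3
step 4: discover 2; path=4>2; order=4,0,3,2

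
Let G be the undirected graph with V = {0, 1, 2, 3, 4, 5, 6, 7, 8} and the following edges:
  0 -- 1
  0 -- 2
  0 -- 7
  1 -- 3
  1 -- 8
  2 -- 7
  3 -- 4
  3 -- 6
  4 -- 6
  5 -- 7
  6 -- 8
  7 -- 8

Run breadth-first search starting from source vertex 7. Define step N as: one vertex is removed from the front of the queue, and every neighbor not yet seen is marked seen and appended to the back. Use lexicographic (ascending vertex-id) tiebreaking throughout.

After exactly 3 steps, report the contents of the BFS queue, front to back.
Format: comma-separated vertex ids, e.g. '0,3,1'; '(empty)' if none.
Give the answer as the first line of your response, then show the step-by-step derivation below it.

5,8,1

step 1: dequeue 7; queue=[0,2,5,8]; order=7
step 2: dequeue 0; queue=[2,5,8,1]; order=7,0
step 3: dequeue 2; queue=[5,8,1]; order=7,0,2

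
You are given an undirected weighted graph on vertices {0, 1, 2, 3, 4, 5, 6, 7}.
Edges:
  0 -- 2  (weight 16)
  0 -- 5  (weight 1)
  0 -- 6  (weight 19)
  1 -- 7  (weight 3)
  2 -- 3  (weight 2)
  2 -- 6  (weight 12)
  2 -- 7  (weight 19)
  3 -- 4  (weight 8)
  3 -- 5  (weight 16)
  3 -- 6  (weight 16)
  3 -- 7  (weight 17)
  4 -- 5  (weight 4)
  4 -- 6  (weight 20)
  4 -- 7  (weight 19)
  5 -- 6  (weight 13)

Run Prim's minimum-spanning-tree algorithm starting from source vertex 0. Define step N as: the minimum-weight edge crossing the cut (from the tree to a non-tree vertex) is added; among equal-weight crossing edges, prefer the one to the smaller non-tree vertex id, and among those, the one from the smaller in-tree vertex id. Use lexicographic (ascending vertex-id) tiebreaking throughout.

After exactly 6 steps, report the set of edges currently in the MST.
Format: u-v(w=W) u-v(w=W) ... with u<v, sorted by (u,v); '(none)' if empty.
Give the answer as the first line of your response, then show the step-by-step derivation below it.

0-5(w=1) 2-3(w=2) 2-6(w=12) 3-4(w=8) 3-7(w=17) 4-5(w=4)

step 1: add edge 0-5 (w=1); MST = {0-5(w=1)}
step 2: add edge 4-5 (w=4); MST = {0-5(w=1) 4-5(w=4)}
step 3: add edge 3-4 (w=8); MST = {0-5(w=1) 3-4(w=8) 4-5(w=4)}
step 4: add edge 2-3 (w=2); MST = {0-5(w=1) 2-3(w=2) 3-4(w=8) 4-5(w=4)}
step 5: add edge 2-6 (w=12); MST = {0-5(w=1) 2-3(w=2) 2-6(w=12) 3-4(w=8) 4-5(w=4)}
step 6: add edge 3-7 (w=17); MST = {0-5(w=1) 2-3(w=2) 2-6(w=12) 3-4(w=8) 3-7(w=17) 4-5(w=4)}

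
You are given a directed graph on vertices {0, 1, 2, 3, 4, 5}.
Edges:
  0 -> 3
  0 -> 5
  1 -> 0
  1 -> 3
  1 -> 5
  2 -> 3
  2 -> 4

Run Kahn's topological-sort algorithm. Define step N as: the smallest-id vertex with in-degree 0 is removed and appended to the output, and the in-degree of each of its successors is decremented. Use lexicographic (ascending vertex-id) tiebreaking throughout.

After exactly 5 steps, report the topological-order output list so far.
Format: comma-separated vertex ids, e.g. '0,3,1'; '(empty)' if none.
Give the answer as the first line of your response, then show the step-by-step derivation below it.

1,0,2,3,4

step 1: output 1; order=[1]; indeg=(0,0,0,2,1,1)
step 2: output 0; order=[1,0]; indeg=(0,0,0,1,1,0)
step 3: output 2; order=[1,0,2]; indeg=(0,0,0,0,0,0)
step 4: output 3; order=[1,0,2,3]; indeg=(0,0,0,0,0,0)
step 5: output 4; order=[1,0,2,3,4]; indeg=(0,0,0,0,0,0)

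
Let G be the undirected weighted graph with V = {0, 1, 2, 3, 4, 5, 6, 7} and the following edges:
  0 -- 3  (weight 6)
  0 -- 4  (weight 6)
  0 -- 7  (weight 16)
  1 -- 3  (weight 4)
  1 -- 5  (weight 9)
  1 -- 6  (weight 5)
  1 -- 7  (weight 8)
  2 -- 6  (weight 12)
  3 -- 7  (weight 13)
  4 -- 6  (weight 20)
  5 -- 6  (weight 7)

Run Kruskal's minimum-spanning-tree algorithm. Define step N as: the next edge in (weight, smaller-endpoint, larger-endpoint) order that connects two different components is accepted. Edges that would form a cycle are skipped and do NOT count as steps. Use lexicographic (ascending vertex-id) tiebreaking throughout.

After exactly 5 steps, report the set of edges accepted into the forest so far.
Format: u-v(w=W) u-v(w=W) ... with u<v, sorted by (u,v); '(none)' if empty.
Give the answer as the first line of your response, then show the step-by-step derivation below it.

0-3(w=6) 0-4(w=6) 1-3(w=4) 1-6(w=5) 5-6(w=7)

step 1: add edge 1-3 (w=4); MST = {1-3(w=4)}
step 2: add edge 1-6 (w=5); MST = {1-3(w=4) 1-6(w=5)}
step 3: add edge 0-3 (w=6); MST = {0-3(w=6) 1-3(w=4) 1-6(w=5)}
step 4: add edge 0-4 (w=6); MST = {0-3(w=6) 0-4(w=6) 1-3(w=4) 1-6(w=5)}
step 5: add edge 5-6 (w=7); MST = {0-3(w=6) 0-4(w=6) 1-3(w=4) 1-6(w=5) 5-6(w=7)}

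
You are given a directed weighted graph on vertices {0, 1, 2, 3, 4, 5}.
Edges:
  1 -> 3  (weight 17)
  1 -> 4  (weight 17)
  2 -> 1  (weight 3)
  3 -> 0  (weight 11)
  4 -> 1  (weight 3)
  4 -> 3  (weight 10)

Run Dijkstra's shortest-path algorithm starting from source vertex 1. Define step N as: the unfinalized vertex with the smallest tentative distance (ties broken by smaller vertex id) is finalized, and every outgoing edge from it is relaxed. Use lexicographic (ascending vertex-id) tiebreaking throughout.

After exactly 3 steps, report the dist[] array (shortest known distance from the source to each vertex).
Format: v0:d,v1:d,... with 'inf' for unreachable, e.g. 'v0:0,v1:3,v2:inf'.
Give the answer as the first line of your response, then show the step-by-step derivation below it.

v0:28,v1:0,v2:inf,v3:17,v4:17,v5:inf

step 1: dist = v0:inf,v1:0,v2:inf,v3:17,v4:17,v5:inf
step 2: dist = v0:28,v1:0,v2:inf,v3:17,v4:17,v5:inf
step 3: dist = v0:28,v1:0,v2:inf,v3:17,v4:17,v5:inf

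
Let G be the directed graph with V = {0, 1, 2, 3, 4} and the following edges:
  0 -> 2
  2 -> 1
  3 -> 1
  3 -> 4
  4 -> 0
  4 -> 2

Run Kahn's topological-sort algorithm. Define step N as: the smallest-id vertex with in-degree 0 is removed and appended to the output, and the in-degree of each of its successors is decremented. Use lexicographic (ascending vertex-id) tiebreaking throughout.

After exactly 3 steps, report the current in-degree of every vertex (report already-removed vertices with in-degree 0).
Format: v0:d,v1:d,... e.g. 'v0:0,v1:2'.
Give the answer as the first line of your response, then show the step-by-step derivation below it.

v0:0,v1:1,v2:0,v3:0,v4:0

step 1: output 3; order=[3]; indeg=(1,1,2,0,0)
step 2: output 4; order=[3,4]; indeg=(0,1,1,0,0)
step 3: output 0; order=[3,4,0]; indeg=(0,1,0,0,0)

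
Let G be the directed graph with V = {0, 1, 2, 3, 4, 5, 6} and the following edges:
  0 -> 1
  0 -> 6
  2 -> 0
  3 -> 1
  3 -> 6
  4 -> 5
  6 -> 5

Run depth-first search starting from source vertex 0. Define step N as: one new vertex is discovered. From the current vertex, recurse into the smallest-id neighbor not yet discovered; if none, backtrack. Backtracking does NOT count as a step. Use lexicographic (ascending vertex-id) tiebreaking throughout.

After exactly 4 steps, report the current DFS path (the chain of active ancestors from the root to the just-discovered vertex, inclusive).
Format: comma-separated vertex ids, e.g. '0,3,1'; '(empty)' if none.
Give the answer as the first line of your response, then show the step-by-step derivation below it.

0,6,5

step 1: discover 0; path=0; order=0
step 2: discover 1; path=0>1; order=0,1
step 3: discover 6; path=0>6; order=0,1,6
step 4: discover 5; path=0>6>5; order=0,1,6,5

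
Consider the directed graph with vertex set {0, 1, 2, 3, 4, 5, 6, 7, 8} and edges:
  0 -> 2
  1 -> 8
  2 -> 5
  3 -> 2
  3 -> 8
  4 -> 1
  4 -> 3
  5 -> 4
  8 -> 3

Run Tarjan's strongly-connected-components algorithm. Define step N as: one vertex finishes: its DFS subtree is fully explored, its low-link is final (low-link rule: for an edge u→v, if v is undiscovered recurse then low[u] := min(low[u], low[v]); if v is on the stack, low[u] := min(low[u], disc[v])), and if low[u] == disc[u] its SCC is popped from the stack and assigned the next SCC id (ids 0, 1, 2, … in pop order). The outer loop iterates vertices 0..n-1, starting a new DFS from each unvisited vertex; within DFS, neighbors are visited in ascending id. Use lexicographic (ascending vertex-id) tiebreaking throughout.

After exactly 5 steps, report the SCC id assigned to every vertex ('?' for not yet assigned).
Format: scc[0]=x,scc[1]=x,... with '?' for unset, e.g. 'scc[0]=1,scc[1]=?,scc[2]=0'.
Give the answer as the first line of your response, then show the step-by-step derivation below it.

scc[0]=?,scc[1]=?,scc[2]=?,scc[3]=?,scc[4]=?,scc[5]=?,scc[6]=?,scc[7]=?,scc[8]=?

step 1: low=(low[0]=0,low[1]=4,low[2]=1,low[3]=1,low[4]=3,low[5]=2,low[6]=?,low[7]=?,low[8]=5); scc=(scc[0]=?,scc[1]=?,scc[2]=?,scc[3]=?,scc[4]=?,scc[5]=?,scc[6]=?,scc[7]=?,scc[8]=?)
step 2: low=(low[0]=0,low[1]=4,low[2]=1,low[3]=1,low[4]=3,low[5]=2,low[6]=?,low[7]=?,low[8]=1); scc=(scc[0]=?,scc[1]=?,scc[2]=?,scc[3]=?,scc[4]=?,scc[5]=?,scc[6]=?,scc[7]=?,scc[8]=?)
step 3: low=(low[0]=0,low[1]=1,low[2]=1,low[3]=1,low[4]=3,low[5]=2,low[6]=?,low[7]=?,low[8]=1); scc=(scc[0]=?,scc[1]=?,scc[2]=?,scc[3]=?,scc[4]=?,scc[5]=?,scc[6]=?,scc[7]=?,scc[8]=?)
step 4: low=(low[0]=0,low[1]=1,low[2]=1,low[3]=1,low[4]=1,low[5]=2,low[6]=?,low[7]=?,low[8]=1); scc=(scc[0]=?,scc[1]=?,scc[2]=?,scc[3]=?,scc[4]=?,scc[5]=?,scc[6]=?,scc[7]=?,scc[8]=?)
step 5: low=(low[0]=0,low[1]=1,low[2]=1,low[3]=1,low[4]=1,low[5]=1,low[6]=?,low[7]=?,low[8]=1); scc=(scc[0]=?,scc[1]=?,scc[2]=?,scc[3]=?,scc[4]=?,scc[5]=?,scc[6]=?,scc[7]=?,scc[8]=?)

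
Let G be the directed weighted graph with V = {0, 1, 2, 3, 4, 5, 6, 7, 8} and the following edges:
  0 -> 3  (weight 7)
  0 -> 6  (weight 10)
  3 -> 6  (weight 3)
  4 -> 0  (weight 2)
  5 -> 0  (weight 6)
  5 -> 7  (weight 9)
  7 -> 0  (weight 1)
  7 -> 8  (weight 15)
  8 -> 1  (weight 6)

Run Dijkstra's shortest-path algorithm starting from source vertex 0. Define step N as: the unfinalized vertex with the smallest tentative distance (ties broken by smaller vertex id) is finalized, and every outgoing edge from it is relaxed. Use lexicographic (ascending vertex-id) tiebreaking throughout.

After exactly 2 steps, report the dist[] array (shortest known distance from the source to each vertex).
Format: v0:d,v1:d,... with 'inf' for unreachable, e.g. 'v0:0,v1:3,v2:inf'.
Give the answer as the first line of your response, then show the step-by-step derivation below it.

v0:0,v1:inf,v2:inf,v3:7,v4:inf,v5:inf,v6:10,v7:inf,v8:inf

step 1: dist = v0:0,v1:inf,v2:inf,v3:7,v4:inf,v5:inf,v6:10,v7:inf,v8:inf
step 2: dist = v0:0,v1:inf,v2:inf,v3:7,v4:inf,v5:inf,v6:10,v7:inf,v8:inf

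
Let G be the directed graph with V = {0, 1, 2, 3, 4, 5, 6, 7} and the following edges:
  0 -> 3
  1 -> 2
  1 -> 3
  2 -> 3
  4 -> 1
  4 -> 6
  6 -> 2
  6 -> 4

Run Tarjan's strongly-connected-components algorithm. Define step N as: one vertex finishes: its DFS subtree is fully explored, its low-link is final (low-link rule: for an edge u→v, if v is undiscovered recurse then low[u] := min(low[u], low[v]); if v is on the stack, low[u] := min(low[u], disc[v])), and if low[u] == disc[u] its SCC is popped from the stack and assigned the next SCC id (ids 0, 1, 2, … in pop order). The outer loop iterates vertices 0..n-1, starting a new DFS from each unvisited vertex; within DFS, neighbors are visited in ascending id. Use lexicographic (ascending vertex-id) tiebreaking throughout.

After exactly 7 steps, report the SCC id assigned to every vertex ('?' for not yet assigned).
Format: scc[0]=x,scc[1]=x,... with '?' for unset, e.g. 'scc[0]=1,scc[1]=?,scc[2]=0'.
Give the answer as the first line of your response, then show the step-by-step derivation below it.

scc[0]=1,scc[1]=3,scc[2]=2,scc[3]=0,scc[4]=4,scc[5]=5,scc[6]=4,scc[7]=?

step 1: low=(low[0]=0,low[1]=?,low[2]=?,low[3]=1,low[4]=?,low[5]=?,low[6]=?,low[7]=?); scc=(scc[0]=?,scc[1]=?,scc[2]=?,scc[3]=0,scc[4]=?,scc[5]=?,scc[6]=?,scc[7]=?)
step 2: low=(low[0]=0,low[1]=?,low[2]=?,low[3]=1,low[4]=?,low[5]=?,low[6]=?,low[7]=?); scc=(scc[0]=1,scc[1]=?,scc[2]=?,scc[3]=0,scc[4]=?,scc[5]=?,scc[6]=?,scc[7]=?)
step 3: low=(low[0]=0,low[1]=2,low[2]=3,low[3]=1,low[4]=?,low[5]=?,low[6]=?,low[7]=?); scc=(scc[0]=1,scc[1]=?,scc[2]=2,scc[3]=0,scc[4]=?,scc[5]=?,scc[6]=?,scc[7]=?)
step 4: low=(low[0]=0,low[1]=2,low[2]=3,low[3]=1,low[4]=?,low[5]=?,low[6]=?,low[7]=?); scc=(scc[0]=1,scc[1]=3,scc[2]=2,scc[3]=0,scc[4]=?,scc[5]=?,scc[6]=?,scc[7]=?)
step 5: low=(low[0]=0,low[1]=2,low[2]=3,low[3]=1,low[4]=4,low[5]=?,low[6]=4,low[7]=?); scc=(scc[0]=1,scc[1]=3,scc[2]=2,scc[3]=0,scc[4]=?,scc[5]=?,scc[6]=?,scc[7]=?)
step 6: low=(low[0]=0,low[1]=2,low[2]=3,low[3]=1,low[4]=4,low[5]=?,low[6]=4,low[7]=?); scc=(scc[0]=1,scc[1]=3,scc[2]=2,scc[3]=0,scc[4]=4,scc[5]=?,scc[6]=4,scc[7]=?)
step 7: low=(low[0]=0,low[1]=2,low[2]=3,low[3]=1,low[4]=4,low[5]=6,low[6]=4,low[7]=?); scc=(scc[0]=1,scc[1]=3,scc[2]=2,scc[3]=0,scc[4]=4,scc[5]=5,scc[6]=4,scc[7]=?)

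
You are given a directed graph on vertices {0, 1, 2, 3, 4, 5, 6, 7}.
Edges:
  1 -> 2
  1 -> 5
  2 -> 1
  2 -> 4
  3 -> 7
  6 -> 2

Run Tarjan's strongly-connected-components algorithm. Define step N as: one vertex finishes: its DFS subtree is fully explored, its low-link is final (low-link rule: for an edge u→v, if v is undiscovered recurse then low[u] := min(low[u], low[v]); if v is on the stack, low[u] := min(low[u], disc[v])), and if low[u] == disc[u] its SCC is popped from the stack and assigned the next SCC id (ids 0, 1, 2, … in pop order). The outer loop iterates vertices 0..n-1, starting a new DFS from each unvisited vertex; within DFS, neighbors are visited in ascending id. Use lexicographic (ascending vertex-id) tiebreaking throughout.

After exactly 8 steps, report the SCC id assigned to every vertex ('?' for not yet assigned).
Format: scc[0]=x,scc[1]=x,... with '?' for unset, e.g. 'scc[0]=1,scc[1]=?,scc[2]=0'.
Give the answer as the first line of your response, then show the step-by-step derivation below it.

scc[0]=0,scc[1]=3,scc[2]=3,scc[3]=5,scc[4]=1,scc[5]=2,scc[6]=6,scc[7]=4

step 1: low=(low[0]=0,low[1]=?,low[2]=?,low[3]=?,low[4]=?,low[5]=?,low[6]=?,low[7]=?); scc=(scc[0]=0,scc[1]=?,scc[2]=?,scc[3]=?,scc[4]=?,scc[5]=?,scc[6]=?,scc[7]=?)
step 2: low=(low[0]=0,low[1]=1,low[2]=1,low[3]=?,low[4]=3,low[5]=?,low[6]=?,low[7]=?); scc=(scc[0]=0,scc[1]=?,scc[2]=?,scc[3]=?,scc[4]=1,scc[5]=?,scc[6]=?,scc[7]=?)
step 3: low=(low[0]=0,low[1]=1,low[2]=1,low[3]=?,low[4]=3,low[5]=?,low[6]=?,low[7]=?); scc=(scc[0]=0,scc[1]=?,scc[2]=?,scc[3]=?,scc[4]=1,scc[5]=?,scc[6]=?,scc[7]=?)
step 4: low=(low[0]=0,low[1]=1,low[2]=1,low[3]=?,low[4]=3,low[5]=4,low[6]=?,low[7]=?); scc=(scc[0]=0,scc[1]=?,scc[2]=?,scc[3]=?,scc[4]=1,scc[5]=2,scc[6]=?,scc[7]=?)
step 5: low=(low[0]=0,low[1]=1,low[2]=1,low[3]=?,low[4]=3,low[5]=4,low[6]=?,low[7]=?); scc=(scc[0]=0,scc[1]=3,scc[2]=3,scc[3]=?,scc[4]=1,scc[5]=2,scc[6]=?,scc[7]=?)
step 6: low=(low[0]=0,low[1]=1,low[2]=1,low[3]=5,low[4]=3,low[5]=4,low[6]=?,low[7]=6); scc=(scc[0]=0,scc[1]=3,scc[2]=3,scc[3]=?,scc[4]=1,scc[5]=2,scc[6]=?,scc[7]=4)
step 7: low=(low[0]=0,low[1]=1,low[2]=1,low[3]=5,low[4]=3,low[5]=4,low[6]=?,low[7]=6); scc=(scc[0]=0,scc[1]=3,scc[2]=3,scc[3]=5,scc[4]=1,scc[5]=2,scc[6]=?,scc[7]=4)
step 8: low=(low[0]=0,low[1]=1,low[2]=1,low[3]=5,low[4]=3,low[5]=4,low[6]=7,low[7]=6); scc=(scc[0]=0,scc[1]=3,scc[2]=3,scc[3]=5,scc[4]=1,scc[5]=2,scc[6]=6,scc[7]=4)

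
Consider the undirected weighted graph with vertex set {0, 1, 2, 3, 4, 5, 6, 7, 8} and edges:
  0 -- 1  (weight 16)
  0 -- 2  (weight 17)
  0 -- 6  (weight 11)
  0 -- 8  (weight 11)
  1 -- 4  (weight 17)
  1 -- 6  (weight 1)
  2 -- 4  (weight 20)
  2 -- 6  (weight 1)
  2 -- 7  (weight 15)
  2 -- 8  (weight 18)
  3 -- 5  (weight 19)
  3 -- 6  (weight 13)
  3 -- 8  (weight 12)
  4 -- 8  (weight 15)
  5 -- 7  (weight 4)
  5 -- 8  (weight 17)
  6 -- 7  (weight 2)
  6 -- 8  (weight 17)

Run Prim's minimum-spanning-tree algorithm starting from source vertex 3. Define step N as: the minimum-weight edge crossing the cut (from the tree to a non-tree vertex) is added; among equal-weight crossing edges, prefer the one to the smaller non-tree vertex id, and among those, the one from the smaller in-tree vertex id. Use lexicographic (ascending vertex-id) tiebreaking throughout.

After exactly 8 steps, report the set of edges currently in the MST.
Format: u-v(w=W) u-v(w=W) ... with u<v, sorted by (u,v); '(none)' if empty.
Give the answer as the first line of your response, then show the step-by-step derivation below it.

0-6(w=11) 0-8(w=11) 1-6(w=1) 2-6(w=1) 3-8(w=12) 4-8(w=15) 5-7(w=4) 6-7(w=2)

step 1: add edge 3-8 (w=12); MST = {3-8(w=12)}
step 2: add edge 0-8 (w=11); MST = {0-8(w=11) 3-8(w=12)}
step 3: add edge 0-6 (w=11); MST = {0-6(w=11) 0-8(w=11) 3-8(w=12)}
step 4: add edge 1-6 (w=1); MST = {0-6(w=11) 0-8(w=11) 1-6(w=1) 3-8(w=12)}
step 5: add edge 2-6 (w=1); MST = {0-6(w=11) 0-8(w=11) 1-6(w=1) 2-6(w=1) 3-8(w=12)}
step 6: add edge 6-7 (w=2); MST = {0-6(w=11) 0-8(w=11) 1-6(w=1) 2-6(w=1) 3-8(w=12) 6-7(w=2)}
step 7: add edge 5-7 (w=4); MST = {0-6(w=11) 0-8(w=11) 1-6(w=1) 2-6(w=1) 3-8(w=12) 5-7(w=4) 6-7(w=2)}
step 8: add edge 4-8 (w=15); MST = {0-6(w=11) 0-8(w=11) 1-6(w=1) 2-6(w=1) 3-8(w=12) 4-8(w=15) 5-7(w=4) 6-7(w=2)}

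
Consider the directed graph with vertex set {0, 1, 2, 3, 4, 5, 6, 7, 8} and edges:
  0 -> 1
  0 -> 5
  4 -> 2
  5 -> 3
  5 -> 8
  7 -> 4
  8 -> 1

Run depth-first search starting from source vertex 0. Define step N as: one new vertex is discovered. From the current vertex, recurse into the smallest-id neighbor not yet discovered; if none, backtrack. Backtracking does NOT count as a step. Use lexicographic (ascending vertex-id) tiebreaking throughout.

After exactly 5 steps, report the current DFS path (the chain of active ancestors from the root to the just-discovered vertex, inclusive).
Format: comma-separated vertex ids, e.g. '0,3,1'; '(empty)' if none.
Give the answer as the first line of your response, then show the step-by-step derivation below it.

0,5,8

step 1: discover 0; path=0; order=0
step 2: discover 1; path=0>1; order=0,1
step 3: discover 5; path=0>5; order=0,1,5
step 4: discover 3; path=0>5>3; order=0,1,5,3
step 5: discover 8; path=0>5>8; order=0,1,5,3,8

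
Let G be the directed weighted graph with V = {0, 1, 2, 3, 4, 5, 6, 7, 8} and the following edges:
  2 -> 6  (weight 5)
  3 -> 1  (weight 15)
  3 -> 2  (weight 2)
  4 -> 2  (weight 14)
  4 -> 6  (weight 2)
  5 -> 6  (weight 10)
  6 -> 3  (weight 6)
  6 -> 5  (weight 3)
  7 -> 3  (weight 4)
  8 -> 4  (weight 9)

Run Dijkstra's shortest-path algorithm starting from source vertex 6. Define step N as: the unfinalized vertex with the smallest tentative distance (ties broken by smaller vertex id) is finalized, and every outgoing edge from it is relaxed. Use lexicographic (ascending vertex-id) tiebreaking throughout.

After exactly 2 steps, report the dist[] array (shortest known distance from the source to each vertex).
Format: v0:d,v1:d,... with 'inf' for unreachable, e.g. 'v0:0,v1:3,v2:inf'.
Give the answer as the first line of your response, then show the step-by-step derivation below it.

v0:inf,v1:inf,v2:inf,v3:6,v4:inf,v5:3,v6:0,v7:inf,v8:inf

step 1: dist = v0:inf,v1:inf,v2:inf,v3:6,v4:inf,v5:3,v6:0,v7:inf,v8:inf
step 2: dist = v0:inf,v1:inf,v2:inf,v3:6,v4:inf,v5:3,v6:0,v7:inf,v8:inf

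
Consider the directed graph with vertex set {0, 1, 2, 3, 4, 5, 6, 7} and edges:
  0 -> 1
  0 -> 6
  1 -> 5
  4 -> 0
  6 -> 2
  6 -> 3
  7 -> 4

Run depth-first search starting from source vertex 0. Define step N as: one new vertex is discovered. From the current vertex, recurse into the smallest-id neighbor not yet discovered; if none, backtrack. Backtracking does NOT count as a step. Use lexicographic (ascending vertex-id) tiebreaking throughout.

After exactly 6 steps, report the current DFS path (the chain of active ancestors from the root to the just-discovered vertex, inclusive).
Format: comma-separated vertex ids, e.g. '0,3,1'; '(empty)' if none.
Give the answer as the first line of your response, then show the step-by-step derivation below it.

0,6,3

step 1: discover 0; path=0; order=0
step 2: discover 1; path=0>1; order=0,1
step 3: discover 5; path=0>1>5; order=0,1,5
step 4: discover 6; path=0>6; order=0,1,5,6
step 5: discover 2; path=0>6>2; order=0,1,5,6,2
step 6: discover 3; path=0>6>3; order=0,1,5,6,2,3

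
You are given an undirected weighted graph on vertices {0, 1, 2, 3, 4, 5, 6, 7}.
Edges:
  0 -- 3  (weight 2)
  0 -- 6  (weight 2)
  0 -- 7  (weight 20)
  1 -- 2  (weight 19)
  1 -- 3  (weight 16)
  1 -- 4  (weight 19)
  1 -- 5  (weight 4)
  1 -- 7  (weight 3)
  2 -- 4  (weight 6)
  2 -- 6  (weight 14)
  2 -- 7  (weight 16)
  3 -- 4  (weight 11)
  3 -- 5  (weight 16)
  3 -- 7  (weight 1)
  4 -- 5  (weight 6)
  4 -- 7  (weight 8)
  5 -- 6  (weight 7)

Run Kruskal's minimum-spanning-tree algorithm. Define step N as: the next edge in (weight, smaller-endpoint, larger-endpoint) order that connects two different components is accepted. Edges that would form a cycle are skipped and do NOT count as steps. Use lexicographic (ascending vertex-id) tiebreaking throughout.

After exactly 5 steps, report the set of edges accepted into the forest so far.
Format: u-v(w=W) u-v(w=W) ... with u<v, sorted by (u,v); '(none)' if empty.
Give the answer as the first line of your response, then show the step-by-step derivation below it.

0-3(w=2) 0-6(w=2) 1-5(w=4) 1-7(w=3) 3-7(w=1)

step 1: add edge 3-7 (w=1); MST = {3-7(w=1)}
step 2: add edge 0-3 (w=2); MST = {0-3(w=2) 3-7(w=1)}
step 3: add edge 0-6 (w=2); MST = {0-3(w=2) 0-6(w=2) 3-7(w=1)}
step 4: add edge 1-7 (w=3); MST = {0-3(w=2) 0-6(w=2) 1-7(w=3) 3-7(w=1)}
step 5: add edge 1-5 (w=4); MST = {0-3(w=2) 0-6(w=2) 1-5(w=4) 1-7(w=3) 3-7(w=1)}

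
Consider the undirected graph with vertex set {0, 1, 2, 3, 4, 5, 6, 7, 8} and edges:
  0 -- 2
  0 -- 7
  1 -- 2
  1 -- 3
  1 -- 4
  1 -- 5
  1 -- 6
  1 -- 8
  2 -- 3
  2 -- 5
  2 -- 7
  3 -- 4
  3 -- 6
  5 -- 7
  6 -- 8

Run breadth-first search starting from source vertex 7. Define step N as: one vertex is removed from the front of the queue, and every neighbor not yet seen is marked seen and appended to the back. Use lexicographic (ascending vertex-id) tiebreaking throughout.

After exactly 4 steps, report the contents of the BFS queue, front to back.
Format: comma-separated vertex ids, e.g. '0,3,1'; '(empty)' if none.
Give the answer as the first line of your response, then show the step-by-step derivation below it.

1,3

step 1: dequeue 7; queue=[0,2,5]; order=7
step 2: dequeue 0; queue=[2,5]; order=7,0
step 3: dequeue 2; queue=[5,1,3]; order=7,0,2
step 4: dequeue 5; queue=[1,3]; order=7,0,2,5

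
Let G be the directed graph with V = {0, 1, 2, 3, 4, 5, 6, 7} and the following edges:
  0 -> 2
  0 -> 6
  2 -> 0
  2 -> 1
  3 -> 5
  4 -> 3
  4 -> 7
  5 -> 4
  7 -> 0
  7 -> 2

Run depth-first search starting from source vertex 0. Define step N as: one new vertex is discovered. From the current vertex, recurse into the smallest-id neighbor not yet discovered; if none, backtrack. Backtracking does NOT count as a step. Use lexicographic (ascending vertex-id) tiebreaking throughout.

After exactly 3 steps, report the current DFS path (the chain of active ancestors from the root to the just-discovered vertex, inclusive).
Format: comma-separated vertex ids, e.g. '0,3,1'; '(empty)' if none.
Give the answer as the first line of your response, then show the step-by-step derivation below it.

0,2,1

step 1: discover 0; path=0; order=0
step 2: discover 2; path=0>2; order=0,2
step 3: discover 1; path=0>2>1; order=0,2,1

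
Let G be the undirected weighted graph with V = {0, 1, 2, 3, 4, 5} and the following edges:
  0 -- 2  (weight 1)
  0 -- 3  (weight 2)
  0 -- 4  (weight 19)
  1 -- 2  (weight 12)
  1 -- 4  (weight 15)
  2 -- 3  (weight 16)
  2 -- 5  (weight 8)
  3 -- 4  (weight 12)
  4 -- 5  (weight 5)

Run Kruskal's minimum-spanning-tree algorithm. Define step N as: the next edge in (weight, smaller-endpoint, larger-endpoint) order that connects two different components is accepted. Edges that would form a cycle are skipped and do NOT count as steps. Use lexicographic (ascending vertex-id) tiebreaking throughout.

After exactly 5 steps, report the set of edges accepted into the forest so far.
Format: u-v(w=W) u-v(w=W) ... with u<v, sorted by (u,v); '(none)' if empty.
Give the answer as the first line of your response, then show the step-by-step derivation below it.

0-2(w=1) 0-3(w=2) 1-2(w=12) 2-5(w=8) 4-5(w=5)

step 1: add edge 0-2 (w=1); MST = {0-2(w=1)}
step 2: add edge 0-3 (w=2); MST = {0-2(w=1) 0-3(w=2)}
step 3: add edge 4-5 (w=5); MST = {0-2(w=1) 0-3(w=2) 4-5(w=5)}
step 4: add edge 2-5 (w=8); MST = {0-2(w=1) 0-3(w=2) 2-5(w=8) 4-5(w=5)}
step 5: add edge 1-2 (w=12); MST = {0-2(w=1) 0-3(w=2) 1-2(w=12) 2-5(w=8) 4-5(w=5)}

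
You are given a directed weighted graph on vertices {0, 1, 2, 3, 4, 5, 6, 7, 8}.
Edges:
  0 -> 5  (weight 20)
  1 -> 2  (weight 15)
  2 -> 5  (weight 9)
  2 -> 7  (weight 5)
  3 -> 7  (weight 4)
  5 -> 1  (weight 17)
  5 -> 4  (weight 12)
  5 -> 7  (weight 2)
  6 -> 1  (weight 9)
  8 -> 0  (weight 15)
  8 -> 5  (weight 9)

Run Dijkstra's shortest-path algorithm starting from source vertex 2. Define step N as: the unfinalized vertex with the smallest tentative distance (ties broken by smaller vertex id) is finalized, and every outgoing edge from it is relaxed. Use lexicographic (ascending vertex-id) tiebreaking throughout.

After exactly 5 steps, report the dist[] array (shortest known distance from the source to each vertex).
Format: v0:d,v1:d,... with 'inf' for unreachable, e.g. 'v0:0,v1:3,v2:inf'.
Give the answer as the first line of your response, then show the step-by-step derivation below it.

v0:inf,v1:26,v2:0,v3:inf,v4:21,v5:9,v6:inf,v7:5,v8:inf

step 1: dist = v0:inf,v1:inf,v2:0,v3:inf,v4:inf,v5:9,v6:inf,v7:5,v8:inf
step 2: dist = v0:inf,v1:inf,v2:0,v3:inf,v4:inf,v5:9,v6:inf,v7:5,v8:inf
step 3: dist = v0:inf,v1:26,v2:0,v3:inf,v4:21,v5:9,v6:inf,v7:5,v8:inf
step 4: dist = v0:inf,v1:26,v2:0,v3:inf,v4:21,v5:9,v6:inf,v7:5,v8:inf
step 5: dist = v0:inf,v1:26,v2:0,v3:inf,v4:21,v5:9,v6:inf,v7:5,v8:inf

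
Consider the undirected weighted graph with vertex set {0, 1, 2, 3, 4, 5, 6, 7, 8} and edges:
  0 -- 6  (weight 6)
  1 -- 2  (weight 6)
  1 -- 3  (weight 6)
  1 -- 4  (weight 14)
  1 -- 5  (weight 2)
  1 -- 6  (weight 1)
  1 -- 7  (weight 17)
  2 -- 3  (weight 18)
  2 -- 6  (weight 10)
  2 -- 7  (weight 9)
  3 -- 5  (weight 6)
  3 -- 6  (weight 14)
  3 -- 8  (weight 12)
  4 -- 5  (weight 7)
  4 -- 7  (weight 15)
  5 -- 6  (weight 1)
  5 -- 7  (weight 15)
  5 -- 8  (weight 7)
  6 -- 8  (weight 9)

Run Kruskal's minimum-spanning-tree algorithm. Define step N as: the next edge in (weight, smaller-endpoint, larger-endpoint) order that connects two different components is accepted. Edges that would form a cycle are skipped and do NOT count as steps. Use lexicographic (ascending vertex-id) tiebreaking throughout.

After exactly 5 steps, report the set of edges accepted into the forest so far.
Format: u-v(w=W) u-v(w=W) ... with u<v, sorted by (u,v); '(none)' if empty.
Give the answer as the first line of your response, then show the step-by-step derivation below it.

0-6(w=6) 1-2(w=6) 1-3(w=6) 1-6(w=1) 5-6(w=1)

step 1: add edge 1-6 (w=1); MST = {1-6(w=1)}
step 2: add edge 5-6 (w=1); MST = {1-6(w=1) 5-6(w=1)}
step 3: add edge 0-6 (w=6); MST = {0-6(w=6) 1-6(w=1) 5-6(w=1)}
step 4: add edge 1-2 (w=6); MST = {0-6(w=6) 1-2(w=6) 1-6(w=1) 5-6(w=1)}
step 5: add edge 1-3 (w=6); MST = {0-6(w=6) 1-2(w=6) 1-3(w=6) 1-6(w=1) 5-6(w=1)}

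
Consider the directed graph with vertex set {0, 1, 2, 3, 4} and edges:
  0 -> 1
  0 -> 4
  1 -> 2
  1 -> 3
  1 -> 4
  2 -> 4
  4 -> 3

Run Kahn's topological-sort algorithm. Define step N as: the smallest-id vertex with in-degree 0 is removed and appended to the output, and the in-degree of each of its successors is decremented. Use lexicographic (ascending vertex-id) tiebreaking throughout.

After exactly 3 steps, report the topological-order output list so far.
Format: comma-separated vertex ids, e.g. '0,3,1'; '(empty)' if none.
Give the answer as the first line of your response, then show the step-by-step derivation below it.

0,1,2

step 1: output 0; order=[0]; indeg=(0,0,1,2,2)
step 2: output 1; order=[0,1]; indeg=(0,0,0,1,1)
step 3: output 2; order=[0,1,2]; indeg=(0,0,0,1,0)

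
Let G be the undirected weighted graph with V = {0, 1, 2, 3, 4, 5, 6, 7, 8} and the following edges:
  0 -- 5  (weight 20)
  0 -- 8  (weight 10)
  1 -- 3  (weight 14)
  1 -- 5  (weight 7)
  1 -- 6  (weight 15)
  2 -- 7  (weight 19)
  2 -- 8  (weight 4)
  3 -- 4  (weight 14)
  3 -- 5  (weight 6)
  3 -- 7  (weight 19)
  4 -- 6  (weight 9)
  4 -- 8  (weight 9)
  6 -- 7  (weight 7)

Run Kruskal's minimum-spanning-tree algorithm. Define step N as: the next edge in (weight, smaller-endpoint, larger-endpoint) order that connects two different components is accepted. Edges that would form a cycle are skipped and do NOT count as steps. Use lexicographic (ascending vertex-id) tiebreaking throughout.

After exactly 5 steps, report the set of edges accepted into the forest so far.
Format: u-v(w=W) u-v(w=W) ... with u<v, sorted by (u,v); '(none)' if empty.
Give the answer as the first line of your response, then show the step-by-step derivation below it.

1-5(w=7) 2-8(w=4) 3-5(w=6) 4-6(w=9) 6-7(w=7)

step 1: add edge 2-8 (w=4); MST = {2-8(w=4)}
step 2: add edge 3-5 (w=6); MST = {2-8(w=4) 3-5(w=6)}
step 3: add edge 1-5 (w=7); MST = {1-5(w=7) 2-8(w=4) 3-5(w=6)}
step 4: add edge 6-7 (w=7); MST = {1-5(w=7) 2-8(w=4) 3-5(w=6) 6-7(w=7)}
step 5: add edge 4-6 (w=9); MST = {1-5(w=7) 2-8(w=4) 3-5(w=6) 4-6(w=9) 6-7(w=7)}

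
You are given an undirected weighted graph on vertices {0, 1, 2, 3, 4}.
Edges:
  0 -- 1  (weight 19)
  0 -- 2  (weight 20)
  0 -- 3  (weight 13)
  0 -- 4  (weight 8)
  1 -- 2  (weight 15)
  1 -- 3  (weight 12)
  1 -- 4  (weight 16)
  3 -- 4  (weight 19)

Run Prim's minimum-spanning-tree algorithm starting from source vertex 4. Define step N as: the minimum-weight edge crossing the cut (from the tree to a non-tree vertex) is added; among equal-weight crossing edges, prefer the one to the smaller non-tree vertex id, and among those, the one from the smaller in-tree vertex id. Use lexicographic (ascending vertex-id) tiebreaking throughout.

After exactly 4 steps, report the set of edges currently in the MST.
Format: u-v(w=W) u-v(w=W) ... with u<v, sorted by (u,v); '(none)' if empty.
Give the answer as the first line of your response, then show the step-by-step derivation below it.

0-3(w=13) 0-4(w=8) 1-2(w=15) 1-3(w=12)

step 1: add edge 0-4 (w=8); MST = {0-4(w=8)}
step 2: add edge 0-3 (w=13); MST = {0-3(w=13) 0-4(w=8)}
step 3: add edge 1-3 (w=12); MST = {0-3(w=13) 0-4(w=8) 1-3(w=12)}
step 4: add edge 1-2 (w=15); MST = {0-3(w=13) 0-4(w=8) 1-2(w=15) 1-3(w=12)}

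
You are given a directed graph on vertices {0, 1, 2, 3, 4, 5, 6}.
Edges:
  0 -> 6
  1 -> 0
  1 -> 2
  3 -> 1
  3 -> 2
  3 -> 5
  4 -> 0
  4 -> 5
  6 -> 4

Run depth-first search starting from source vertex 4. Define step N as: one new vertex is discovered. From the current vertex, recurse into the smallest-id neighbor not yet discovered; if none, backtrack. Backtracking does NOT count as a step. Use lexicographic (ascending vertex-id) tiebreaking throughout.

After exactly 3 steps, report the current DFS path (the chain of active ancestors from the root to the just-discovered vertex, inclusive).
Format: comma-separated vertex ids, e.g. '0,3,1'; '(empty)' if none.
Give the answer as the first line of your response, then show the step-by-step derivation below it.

4,0,6

step 1: discover 4; path=4; order=4
step 2: discover 0; path=4>0; order=4,0
step 3: discover 6; path=4>0>6; order=4,0,6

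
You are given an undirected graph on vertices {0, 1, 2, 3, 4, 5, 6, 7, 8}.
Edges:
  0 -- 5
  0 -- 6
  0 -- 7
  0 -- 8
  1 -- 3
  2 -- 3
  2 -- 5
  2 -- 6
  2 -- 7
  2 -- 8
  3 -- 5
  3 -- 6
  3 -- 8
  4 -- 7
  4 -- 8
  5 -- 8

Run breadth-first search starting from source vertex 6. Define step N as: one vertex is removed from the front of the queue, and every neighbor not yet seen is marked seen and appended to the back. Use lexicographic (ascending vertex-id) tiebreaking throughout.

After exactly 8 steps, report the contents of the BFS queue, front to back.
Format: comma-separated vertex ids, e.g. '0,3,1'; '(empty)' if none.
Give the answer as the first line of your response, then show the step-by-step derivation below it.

4

step 1: dequeue 6; queue=[0,2,3]; order=6
step 2: dequeue 0; queue=[2,3,5,7,8]; order=6,0
step 3: dequeue 2; queue=[3,5,7,8]; order=6,0,2
step 4: dequeue 3; queue=[5,7,8,1]; order=6,0,2,3
step 5: dequeue 5; queue=[7,8,1]; order=6,0,2,3,5
step 6: dequeue 7; queue=[8,1,4]; order=6,0,2,3,5,7
step 7: dequeue 8; queue=[1,4]; order=6,0,2,3,5,7,8
step 8: dequeue 1; queue=[4]; order=6,0,2,3,5,7,8,1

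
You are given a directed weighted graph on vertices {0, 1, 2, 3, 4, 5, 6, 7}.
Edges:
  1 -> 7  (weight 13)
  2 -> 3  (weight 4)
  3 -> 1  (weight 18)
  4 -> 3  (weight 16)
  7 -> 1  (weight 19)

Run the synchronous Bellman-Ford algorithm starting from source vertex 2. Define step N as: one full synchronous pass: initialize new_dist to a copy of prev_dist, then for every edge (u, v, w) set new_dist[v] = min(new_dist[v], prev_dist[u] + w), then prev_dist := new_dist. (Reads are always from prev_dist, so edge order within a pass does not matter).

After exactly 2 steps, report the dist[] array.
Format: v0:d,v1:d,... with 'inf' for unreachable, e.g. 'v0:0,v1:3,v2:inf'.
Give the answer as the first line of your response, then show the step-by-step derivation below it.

v0:inf,v1:22,v2:0,v3:4,v4:inf,v5:inf,v6:inf,v7:inf

step 1: dist = v0:inf,v1:inf,v2:0,v3:4,v4:inf,v5:inf,v6:inf,v7:inf
step 2: dist = v0:inf,v1:22,v2:0,v3:4,v4:inf,v5:inf,v6:inf,v7:inf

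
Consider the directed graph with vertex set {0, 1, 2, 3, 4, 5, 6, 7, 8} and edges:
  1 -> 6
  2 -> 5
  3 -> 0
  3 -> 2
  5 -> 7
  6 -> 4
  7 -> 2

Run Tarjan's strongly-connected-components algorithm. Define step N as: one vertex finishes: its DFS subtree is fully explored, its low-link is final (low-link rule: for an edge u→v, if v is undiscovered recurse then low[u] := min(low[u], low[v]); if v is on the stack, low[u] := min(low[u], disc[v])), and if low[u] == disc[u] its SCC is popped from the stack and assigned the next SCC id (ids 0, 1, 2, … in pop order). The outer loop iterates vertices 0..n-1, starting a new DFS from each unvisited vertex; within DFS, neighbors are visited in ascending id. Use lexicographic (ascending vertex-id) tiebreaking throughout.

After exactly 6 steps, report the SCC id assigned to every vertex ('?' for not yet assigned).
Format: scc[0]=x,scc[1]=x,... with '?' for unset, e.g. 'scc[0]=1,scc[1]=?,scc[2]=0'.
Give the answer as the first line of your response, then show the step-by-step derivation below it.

scc[0]=0,scc[1]=3,scc[2]=?,scc[3]=?,scc[4]=1,scc[5]=?,scc[6]=2,scc[7]=?,scc[8]=?

step 1: low=(low[0]=0,low[1]=?,low[2]=?,low[3]=?,low[4]=?,low[5]=?,low[6]=?,low[7]=?,low[8]=?); scc=(scc[0]=0,scc[1]=?,scc[2]=?,scc[3]=?,scc[4]=?,scc[5]=?,scc[6]=?,scc[7]=?,scc[8]=?)
step 2: low=(low[0]=0,low[1]=1,low[2]=?,low[3]=?,low[4]=3,low[5]=?,low[6]=2,low[7]=?,low[8]=?); scc=(scc[0]=0,scc[1]=?,scc[2]=?,scc[3]=?,scc[4]=1,scc[5]=?,scc[6]=?,scc[7]=?,scc[8]=?)
step 3: low=(low[0]=0,low[1]=1,low[2]=?,low[3]=?,low[4]=3,low[5]=?,low[6]=2,low[7]=?,low[8]=?); scc=(scc[0]=0,scc[1]=?,scc[2]=?,scc[3]=?,scc[4]=1,scc[5]=?,scc[6]=2,scc[7]=?,scc[8]=?)
step 4: low=(low[0]=0,low[1]=1,low[2]=?,low[3]=?,low[4]=3,low[5]=?,low[6]=2,low[7]=?,low[8]=?); scc=(scc[0]=0,scc[1]=3,scc[2]=?,scc[3]=?,scc[4]=1,scc[5]=?,scc[6]=2,scc[7]=?,scc[8]=?)
step 5: low=(low[0]=0,low[1]=1,low[2]=4,low[3]=?,low[4]=3,low[5]=5,low[6]=2,low[7]=4,low[8]=?); scc=(scc[0]=0,scc[1]=3,scc[2]=?,scc[3]=?,scc[4]=1,scc[5]=?,scc[6]=2,scc[7]=?,scc[8]=?)
step 6: low=(low[0]=0,low[1]=1,low[2]=4,low[3]=?,low[4]=3,low[5]=4,low[6]=2,low[7]=4,low[8]=?); scc=(scc[0]=0,scc[1]=3,scc[2]=?,scc[3]=?,scc[4]=1,scc[5]=?,scc[6]=2,scc[7]=?,scc[8]=?)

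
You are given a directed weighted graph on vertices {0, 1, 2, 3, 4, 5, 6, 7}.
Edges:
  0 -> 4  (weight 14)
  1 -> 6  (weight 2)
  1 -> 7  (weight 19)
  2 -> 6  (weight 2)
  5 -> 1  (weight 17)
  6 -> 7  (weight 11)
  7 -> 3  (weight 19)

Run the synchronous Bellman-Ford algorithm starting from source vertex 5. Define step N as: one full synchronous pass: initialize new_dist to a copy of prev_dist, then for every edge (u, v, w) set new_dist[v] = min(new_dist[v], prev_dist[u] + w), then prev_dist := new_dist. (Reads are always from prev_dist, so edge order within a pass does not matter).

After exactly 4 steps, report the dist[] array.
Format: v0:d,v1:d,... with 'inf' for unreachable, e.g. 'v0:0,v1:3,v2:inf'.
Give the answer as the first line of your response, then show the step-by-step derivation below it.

v0:inf,v1:17,v2:inf,v3:49,v4:inf,v5:0,v6:19,v7:30

step 1: dist = v0:inf,v1:17,v2:inf,v3:inf,v4:inf,v5:0,v6:inf,v7:inf
step 2: dist = v0:inf,v1:17,v2:inf,v3:inf,v4:inf,v5:0,v6:19,v7:36
step 3: dist = v0:inf,v1:17,v2:inf,v3:55,v4:inf,v5:0,v6:19,v7:30
step 4: dist = v0:inf,v1:17,v2:inf,v3:49,v4:inf,v5:0,v6:19,v7:30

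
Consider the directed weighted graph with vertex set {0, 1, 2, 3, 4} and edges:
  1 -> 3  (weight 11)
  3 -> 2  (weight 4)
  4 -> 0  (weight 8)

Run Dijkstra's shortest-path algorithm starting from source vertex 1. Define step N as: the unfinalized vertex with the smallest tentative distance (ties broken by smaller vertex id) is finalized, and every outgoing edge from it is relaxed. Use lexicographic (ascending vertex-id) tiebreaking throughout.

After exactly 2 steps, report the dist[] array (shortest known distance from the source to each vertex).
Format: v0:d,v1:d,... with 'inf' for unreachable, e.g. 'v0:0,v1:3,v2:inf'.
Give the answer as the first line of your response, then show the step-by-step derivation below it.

v0:inf,v1:0,v2:15,v3:11,v4:inf

step 1: dist = v0:inf,v1:0,v2:inf,v3:11,v4:inf
step 2: dist = v0:inf,v1:0,v2:15,v3:11,v4:inf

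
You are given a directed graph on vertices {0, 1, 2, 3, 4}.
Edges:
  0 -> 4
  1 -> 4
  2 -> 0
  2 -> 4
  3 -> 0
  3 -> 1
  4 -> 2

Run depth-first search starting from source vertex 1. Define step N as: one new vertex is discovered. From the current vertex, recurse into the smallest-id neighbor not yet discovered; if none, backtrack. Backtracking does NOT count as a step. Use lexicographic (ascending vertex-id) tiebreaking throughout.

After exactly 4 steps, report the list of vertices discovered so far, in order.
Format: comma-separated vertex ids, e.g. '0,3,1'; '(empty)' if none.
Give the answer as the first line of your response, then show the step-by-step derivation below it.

1,4,2,0

step 1: discover 1; path=1; order=1
step 2: discover 4; path=1>4; order=1,4
step 3: discover 2; path=1>4>2; order=1,4,2
step 4: discover 0; path=1>4>2>0; order=1,4,2,0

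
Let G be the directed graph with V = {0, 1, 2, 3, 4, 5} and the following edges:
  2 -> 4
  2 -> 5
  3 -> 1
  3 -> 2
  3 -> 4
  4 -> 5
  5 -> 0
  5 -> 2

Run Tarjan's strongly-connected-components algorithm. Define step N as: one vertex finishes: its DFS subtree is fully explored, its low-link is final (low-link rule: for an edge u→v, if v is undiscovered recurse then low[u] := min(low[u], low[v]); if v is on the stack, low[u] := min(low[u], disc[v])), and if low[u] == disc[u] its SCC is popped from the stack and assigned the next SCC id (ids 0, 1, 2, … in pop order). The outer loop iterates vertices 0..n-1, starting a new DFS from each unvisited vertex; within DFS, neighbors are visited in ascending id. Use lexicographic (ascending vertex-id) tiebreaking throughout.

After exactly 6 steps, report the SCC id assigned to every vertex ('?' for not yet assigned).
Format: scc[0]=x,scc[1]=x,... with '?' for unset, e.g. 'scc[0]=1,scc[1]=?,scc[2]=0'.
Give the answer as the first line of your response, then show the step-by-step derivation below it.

scc[0]=0,scc[1]=1,scc[2]=2,scc[3]=3,scc[4]=2,scc[5]=2

step 1: low=(low[0]=0,low[1]=?,low[2]=?,low[3]=?,low[4]=?,low[5]=?); scc=(scc[0]=0,scc[1]=?,scc[2]=?,scc[3]=?,scc[4]=?,scc[5]=?)
step 2: low=(low[0]=0,low[1]=1,low[2]=?,low[3]=?,low[4]=?,low[5]=?); scc=(scc[0]=0,scc[1]=1,scc[2]=?,scc[3]=?,scc[4]=?,scc[5]=?)
step 3: low=(low[0]=0,low[1]=1,low[2]=2,low[3]=?,low[4]=3,low[5]=2); scc=(scc[0]=0,scc[1]=1,scc[2]=?,scc[3]=?,scc[4]=?,scc[5]=?)
step 4: low=(low[0]=0,low[1]=1,low[2]=2,low[3]=?,low[4]=2,low[5]=2); scc=(scc[0]=0,scc[1]=1,scc[2]=?,scc[3]=?,scc[4]=?,scc[5]=?)
step 5: low=(low[0]=0,low[1]=1,low[2]=2,low[3]=?,low[4]=2,low[5]=2); scc=(scc[0]=0,scc[1]=1,scc[2]=2,scc[3]=?,scc[4]=2,scc[5]=2)
step 6: low=(low[0]=0,low[1]=1,low[2]=2,low[3]=5,low[4]=2,low[5]=2); scc=(scc[0]=0,scc[1]=1,scc[2]=2,scc[3]=3,scc[4]=2,scc[5]=2)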